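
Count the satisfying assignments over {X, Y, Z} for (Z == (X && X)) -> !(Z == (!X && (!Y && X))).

6

Initial set: {((Z == (X && X)) -> !(Z == (!X && (!Y && X))))}.
((Z == (X && X)) -> !(Z == (!X && (!Y && X)))): β-rule — branch into !(Z == (X && X))  //  !(Z == (!X && (!Y && X))).
  branch 1 (add !(Z == (X && X))):
    !(Z == (X && X)): β-rule — branch into Z, !(X && X)  //  !Z, (X && X).
      branch 1.1 (add Z, !(X && X)):
        !(X && X): β-rule — branch into !X  //  !X.
          branch 1.1.1 (add !X):
            ○ open, literals {X=false, Z=true}.
          branch 1.1.2 (add !X):
            ○ open, literals {X=false, Z=true}.
      branch 1.2 (add !Z, (X && X)):
        (X && X): α-rule — add X, X.
        ○ open, literals {X=true, Z=false}.
  branch 2 (add !(Z == (!X && (!Y && X)))):
    !(Z == (!X && (!Y && X))): β-rule — branch into Z, !(!X && (!Y && X))  //  !Z, (!X && (!Y && X)).
      branch 2.1 (add Z, !(!X && (!Y && X))):
        !(!X && (!Y && X)): β-rule — branch into !!X  //  !(!Y && X).
          branch 2.1.1 (add !!X):
            ○ open, literals {X=true, Z=true}.
          branch 2.1.2 (add !(!Y && X)):
            !(!Y && X): β-rule — branch into !!Y  //  !X.
              branch 2.1.2.1 (add !!Y):
                ○ open, literals {Y=true, Z=true}.
              branch 2.1.2.2 (add !X):
                ○ open, literals {X=false, Z=true}.
      branch 2.2 (add !Z, (!X && (!Y && X))):
        (!X && (!Y && X)): α-rule — add !X, (!Y && X).
        (!Y && X): α-rule — add !Y, X.
        × closes — contains both X and !X.
1 branch closed, 6 open.
Each open branch fixes some atoms; the unmentioned ones are free. Counting distinct full assignments: branch {X=false, Z=true} (Y) contributes 2 new; branch {X=false, Z=true} (Y) contributes 0 new; branch {X=true, Z=false} (Y) contributes 2 new; branch {X=true, Z=true} (Y) contributes 2 new; branch {Y=true, Z=true} (X) contributes 0 new; branch {X=false, Z=true} (Y) contributes 0 new. Total: 6.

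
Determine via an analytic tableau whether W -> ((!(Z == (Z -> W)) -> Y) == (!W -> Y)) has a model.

Initial set: {(W -> ((!(Z == (Z -> W)) -> Y) == (!W -> Y)))}.
(W -> ((!(Z == (Z -> W)) -> Y) == (!W -> Y))): β-rule — branch into !W  //  ((!(Z == (Z -> W)) -> Y) == (!W -> Y)).
  branch 1 (add !W):
    ○ open, literals {W=false}.
  branch 2 (add ((!(Z == (Z -> W)) -> Y) == (!W -> Y))):
    ((!(Z == (Z -> W)) -> Y) == (!W -> Y)): β-rule — branch into (!(Z == (Z -> W)) -> Y), (!W -> Y)  //  !(!(Z == (Z -> W)) -> Y), !(!W -> Y).
      branch 2.1 (add (!(Z == (Z -> W)) -> Y), (!W -> Y)):
        (!(Z == (Z -> W)) -> Y): β-rule — branch into !!(Z == (Z -> W))  //  Y.
          branch 2.1.1 (add !!(Z == (Z -> W))):
            (!W -> Y): β-rule — branch into !!W  //  Y.
              branch 2.1.1.1 (add !!W):
                !!(Z == (Z -> W)): β-rule — branch into Z, (Z -> W)  //  !Z, !(Z -> W).
                  branch 2.1.1.1.1 (add Z, (Z -> W)):
                    (Z -> W): β-rule — branch into !Z  //  W.
                      branch 2.1.1.1.1.1 (add !Z):
                        × closes — contains both Z and !Z.
                      branch 2.1.1.1.1.2 (add W):
                        ○ open, literals {W=true, Z=true}.
                  branch 2.1.1.1.2 (add !Z, !(Z -> W)):
                    !(Z -> W): α-rule — add Z, !W.
                    × closes — contains both Z and !Z.
              branch 2.1.1.2 (add Y):
                !!(Z == (Z -> W)): β-rule — branch into Z, (Z -> W)  //  !Z, !(Z -> W).
                  branch 2.1.1.2.1 (add Z, (Z -> W)):
                    (Z -> W): β-rule — branch into !Z  //  W.
                      branch 2.1.1.2.1.1 (add !Z):
                        × closes — contains both Z and !Z.
                      branch 2.1.1.2.1.2 (add W):
                        ○ open, literals {W=true, Y=true, Z=true}.
                  branch 2.1.1.2.2 (add !Z, !(Z -> W)):
                    !(Z -> W): α-rule — add Z, !W.
                    × closes — contains both Z and !Z.
          branch 2.1.2 (add Y):
            (!W -> Y): β-rule — branch into !!W  //  Y.
              branch 2.1.2.1 (add !!W):
                ○ open, literals {W=true, Y=true}.
              branch 2.1.2.2 (add Y):
                ○ open, literals {Y=true}.
      branch 2.2 (add !(!(Z == (Z -> W)) -> Y), !(!W -> Y)):
        !(!(Z == (Z -> W)) -> Y): α-rule — add !(Z == (Z -> W)), !Y.
        !(!W -> Y): α-rule — add !W, !Y.
        !(Z == (Z -> W)): β-rule — branch into Z, !(Z -> W)  //  !Z, (Z -> W).
          branch 2.2.1 (add Z, !(Z -> W)):
            !(Z -> W): α-rule — add Z, !W.
            ○ open, literals {W=false, Y=false, Z=true}.
          branch 2.2.2 (add !Z, (Z -> W)):
            (Z -> W): β-rule — branch into !Z  //  W.
              branch 2.2.2.1 (add !Z):
                ○ open, literals {W=false, Y=false, Z=false}.
              branch 2.2.2.2 (add W):
                × closes — contains both W and !W.
5 branches closed, 7 open.
An open branch gives a satisfying assignment: W=false.

Satisfiable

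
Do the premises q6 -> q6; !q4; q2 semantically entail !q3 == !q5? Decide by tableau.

No

Initial set: {(q6 -> q6); !q4; q2; !(!q3 == !q5)}.
(q6 -> q6): β-rule — branch into !q6  //  q6.
  branch 1 (add !q6):
    !(!q3 == !q5): β-rule — branch into !q3, !!q5  //  !!q3, !q5.
      branch 1.1 (add !q3, !!q5):
        ○ open, literals {q2=T, q3=F, q4=F, q5=T, q6=F}.
      branch 1.2 (add !!q3, !q5):
        ○ open, literals {q2=T, q3=T, q4=F, q5=F, q6=F}.
  branch 2 (add q6):
    !(!q3 == !q5): β-rule — branch into !q3, !!q5  //  !!q3, !q5.
      branch 2.1 (add !q3, !!q5):
        ○ open, literals {q2=T, q3=F, q4=F, q5=T, q6=T}.
      branch 2.2 (add !!q3, !q5):
        ○ open, literals {q2=T, q3=T, q4=F, q5=F, q6=T}.
0 branches closed, 4 open.
An open branch gives a countermodel: q2=T, q3=F, q4=F, q5=T, q6=F (unmentioned atoms arbitrary); the premises hold there but the conclusion fails.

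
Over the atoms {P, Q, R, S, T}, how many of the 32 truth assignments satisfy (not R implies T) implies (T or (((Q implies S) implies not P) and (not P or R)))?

29

Initial set: {T ((not R implies T) implies (T or (((Q implies S) implies not P) and (not P or R))))}.
T ((not R implies T) implies (T or (((Q implies S) implies not P) and (not P or R)))): β-rule — branch into F (not R implies T)  //  T (T or (((Q implies S) implies not P) and (not P or R))).
  branch 1 (add F (not R implies T)):
    F (not R implies T): α-rule — add T not R, F T.
    ○ open, literals {R=0, T=0}.
  branch 2 (add T (T or (((Q implies S) implies not P) and (not P or R)))):
    T (T or (((Q implies S) implies not P) and (not P or R))): β-rule — branch into T T  //  T (((Q implies S) implies not P) and (not P or R)).
      branch 2.1 (add T T):
        ○ open, literals {T=1}.
      branch 2.2 (add T (((Q implies S) implies not P) and (not P or R))):
        T (((Q implies S) implies not P) and (not P or R)): α-rule — add T ((Q implies S) implies not P), T (not P or R).
        T ((Q implies S) implies not P): β-rule — branch into F (Q implies S)  //  T not P.
          branch 2.2.1 (add F (Q implies S)):
            F (Q implies S): α-rule — add T Q, F S.
            T (not P or R): β-rule — branch into T not P  //  T R.
              branch 2.2.1.1 (add T not P):
                ○ open, literals {P=0, Q=1, S=0}.
              branch 2.2.1.2 (add T R):
                ○ open, literals {Q=1, R=1, S=0}.
          branch 2.2.2 (add T not P):
            T (not P or R): β-rule — branch into T not P  //  T R.
              branch 2.2.2.1 (add T not P):
                ○ open, literals {P=0}.
              branch 2.2.2.2 (add T R):
                ○ open, literals {P=0, R=1}.
0 branches closed, 6 open.
Each open branch fixes some atoms; the unmentioned ones are free. Counting distinct full assignments: branch {R=0, T=0} (P, Q, S) contributes 8 new; branch {T=1} (P, Q, R, S) contributes 16 new; branch {P=0, Q=1, S=0} (R, T) contributes 1 new; branch {Q=1, R=1, S=0} (P, T) contributes 1 new; branch {P=0} (Q, R, S, T) contributes 3 new; branch {P=0, R=1} (Q, S, T) contributes 0 new. Total: 29.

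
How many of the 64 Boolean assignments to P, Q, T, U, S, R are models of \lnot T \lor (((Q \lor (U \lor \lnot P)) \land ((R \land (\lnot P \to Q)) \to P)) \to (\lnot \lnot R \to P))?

Initial set: {(\lnot T \lor (((Q \lor (U \lor \lnot P)) \land ((R \land (\lnot P \to Q)) \to P)) \to (\lnot \lnot R \to P)))}.
(\lnot T \lor (((Q \lor (U \lor \lnot P)) \land ((R \land (\lnot P \to Q)) \to P)) \to (\lnot \lnot R \to P))): β-rule — branch into \lnot T  //  (((Q \lor (U \lor \lnot P)) \land ((R \land (\lnot P \to Q)) \to P)) \to (\lnot \lnot R \to P)).
  branch 1 (add \lnot T):
    ○ open, literals {T=0}.
  branch 2 (add (((Q \lor (U \lor \lnot P)) \land ((R \land (\lnot P \to Q)) \to P)) \to (\lnot \lnot R \to P))):
    (((Q \lor (U \lor \lnot P)) \land ((R \land (\lnot P \to Q)) \to P)) \to (\lnot \lnot R \to P)): β-rule — branch into \lnot ((Q \lor (U \lor \lnot P)) \land ((R \land (\lnot P \to Q)) \to P))  //  (\lnot \lnot R \to P).
      branch 2.1 (add \lnot ((Q \lor (U \lor \lnot P)) \land ((R \land (\lnot P \to Q)) \to P))):
        \lnot ((Q \lor (U \lor \lnot P)) \land ((R \land (\lnot P \to Q)) \to P)): β-rule — branch into \lnot (Q \lor (U \lor \lnot P))  //  \lnot ((R \land (\lnot P \to Q)) \to P).
          branch 2.1.1 (add \lnot (Q \lor (U \lor \lnot P))):
            \lnot (Q \lor (U \lor \lnot P)): α-rule — add \lnot Q, \lnot (U \lor \lnot P).
            \lnot (U \lor \lnot P): α-rule — add \lnot U, \lnot \lnot P.
            ○ open, literals {P=1, Q=0, U=0}.
          branch 2.1.2 (add \lnot ((R \land (\lnot P \to Q)) \to P)):
            \lnot ((R \land (\lnot P \to Q)) \to P): α-rule — add (R \land (\lnot P \to Q)), \lnot P.
            (R \land (\lnot P \to Q)): α-rule — add R, (\lnot P \to Q).
            (\lnot P \to Q): β-rule — branch into \lnot \lnot P  //  Q.
              branch 2.1.2.1 (add \lnot \lnot P):
                × closes — contains both P and \lnot P.
              branch 2.1.2.2 (add Q):
                ○ open, literals {P=0, Q=1, R=1}.
      branch 2.2 (add (\lnot \lnot R \to P)):
        (\lnot \lnot R \to P): β-rule — branch into \lnot \lnot \lnot R  //  P.
          branch 2.2.1 (add \lnot \lnot \lnot R):
            \lnot \lnot \lnot R: drop double negation, giving \lnot R.
            ○ open, literals {R=0}.
          branch 2.2.2 (add P):
            ○ open, literals {P=1}.
1 branch closed, 5 open.
Each open branch fixes some atoms; the unmentioned ones are free. Counting distinct full assignments: branch {T=0} (P, Q, U, S, R) contributes 32 new; branch {P=1, Q=0, U=0} (T, S, R) contributes 4 new; branch {P=0, Q=1, R=1} (T, U, S) contributes 4 new; branch {R=0} (P, Q, T, U, S) contributes 14 new; branch {P=1} (Q, T, U, S, R) contributes 6 new. Total: 60.

60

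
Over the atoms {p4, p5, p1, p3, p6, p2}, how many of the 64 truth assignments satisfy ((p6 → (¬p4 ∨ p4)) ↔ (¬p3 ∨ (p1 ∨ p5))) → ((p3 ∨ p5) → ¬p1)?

Initial set: {T (((p6 → (¬p4 ∨ p4)) ↔ (¬p3 ∨ (p1 ∨ p5))) → ((p3 ∨ p5) → ¬p1))}.
T (((p6 → (¬p4 ∨ p4)) ↔ (¬p3 ∨ (p1 ∨ p5))) → ((p3 ∨ p5) → ¬p1)): β-rule — branch into F ((p6 → (¬p4 ∨ p4)) ↔ (¬p3 ∨ (p1 ∨ p5)))  //  T ((p3 ∨ p5) → ¬p1).
  branch 1 (add F ((p6 → (¬p4 ∨ p4)) ↔ (¬p3 ∨ (p1 ∨ p5)))):
    F ((p6 → (¬p4 ∨ p4)) ↔ (¬p3 ∨ (p1 ∨ p5))): β-rule — branch into T (p6 → (¬p4 ∨ p4)), F (¬p3 ∨ (p1 ∨ p5))  //  F (p6 → (¬p4 ∨ p4)), T (¬p3 ∨ (p1 ∨ p5)).
      branch 1.1 (add T (p6 → (¬p4 ∨ p4)), F (¬p3 ∨ (p1 ∨ p5))):
        F (¬p3 ∨ (p1 ∨ p5)): α-rule — add F ¬p3, F (p1 ∨ p5).
        F (p1 ∨ p5): α-rule — add F p1, F p5.
        T (p6 → (¬p4 ∨ p4)): β-rule — branch into F p6  //  T (¬p4 ∨ p4).
          branch 1.1.1 (add F p6):
            ○ open, literals {p1=F, p3=T, p5=F, p6=F}.
          branch 1.1.2 (add T (¬p4 ∨ p4)):
            T (¬p4 ∨ p4): β-rule — branch into T ¬p4  //  T p4.
              branch 1.1.2.1 (add T ¬p4):
                ○ open, literals {p1=F, p3=T, p4=F, p5=F}.
              branch 1.1.2.2 (add T p4):
                ○ open, literals {p1=F, p3=T, p4=T, p5=F}.
      branch 1.2 (add F (p6 → (¬p4 ∨ p4)), T (¬p3 ∨ (p1 ∨ p5))):
        F (p6 → (¬p4 ∨ p4)): α-rule — add T p6, F (¬p4 ∨ p4).
        F (¬p4 ∨ p4): α-rule — add F ¬p4, F p4.
        × closes — contains both p4 and ¬p4.
  branch 2 (add T ((p3 ∨ p5) → ¬p1)):
    T ((p3 ∨ p5) → ¬p1): β-rule — branch into F (p3 ∨ p5)  //  T ¬p1.
      branch 2.1 (add F (p3 ∨ p5)):
        F (p3 ∨ p5): α-rule — add F p3, F p5.
        ○ open, literals {p3=F, p5=F}.
      branch 2.2 (add T ¬p1):
        ○ open, literals {p1=F}.
1 branch closed, 5 open.
Each open branch fixes some atoms; the unmentioned ones are free. Counting distinct full assignments: branch {p1=F, p3=T, p5=F, p6=F} (p4, p2) contributes 4 new; branch {p1=F, p3=T, p4=F, p5=F} (p6, p2) contributes 2 new; branch {p1=F, p3=T, p4=T, p5=F} (p6, p2) contributes 2 new; branch {p3=F, p5=F} (p4, p1, p6, p2) contributes 16 new; branch {p1=F} (p4, p5, p3, p6, p2) contributes 16 new. Total: 40.

40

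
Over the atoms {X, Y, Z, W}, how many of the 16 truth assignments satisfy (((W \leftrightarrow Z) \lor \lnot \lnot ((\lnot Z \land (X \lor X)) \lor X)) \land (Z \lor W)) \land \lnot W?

2

Initial set: {((((W \leftrightarrow Z) \lor \lnot \lnot ((\lnot Z \land (X \lor X)) \lor X)) \land (Z \lor W)) \land \lnot W)}.
((((W \leftrightarrow Z) \lor \lnot \lnot ((\lnot Z \land (X \lor X)) \lor X)) \land (Z \lor W)) \land \lnot W): α-rule — add (((W \leftrightarrow Z) \lor \lnot \lnot ((\lnot Z \land (X \lor X)) \lor X)) \land (Z \lor W)), \lnot W.
(((W \leftrightarrow Z) \lor \lnot \lnot ((\lnot Z \land (X \lor X)) \lor X)) \land (Z \lor W)): α-rule — add ((W \leftrightarrow Z) \lor \lnot \lnot ((\lnot Z \land (X \lor X)) \lor X)), (Z \lor W).
((W \leftrightarrow Z) \lor \lnot \lnot ((\lnot Z \land (X \lor X)) \lor X)): β-rule — branch into (W \leftrightarrow Z)  //  \lnot \lnot ((\lnot Z \land (X \lor X)) \lor X).
  branch 1 (add (W \leftrightarrow Z)):
    (Z \lor W): β-rule — branch into Z  //  W.
      branch 1.1 (add Z):
        (W \leftrightarrow Z): β-rule — branch into W, Z  //  \lnot W, \lnot Z.
          branch 1.1.1 (add W, Z):
            × closes — contains both W and \lnot W.
          branch 1.1.2 (add \lnot W, \lnot Z):
            × closes — contains both Z and \lnot Z.
      branch 1.2 (add W):
        × closes — contains both W and \lnot W.
  branch 2 (add \lnot \lnot ((\lnot Z \land (X \lor X)) \lor X)):
    \lnot \lnot ((\lnot Z \land (X \lor X)) \lor X): drop double negation, giving ((\lnot Z \land (X \lor X)) \lor X).
    (Z \lor W): β-rule — branch into Z  //  W.
      branch 2.1 (add Z):
        ((\lnot Z \land (X \lor X)) \lor X): β-rule — branch into (\lnot Z \land (X \lor X))  //  X.
          branch 2.1.1 (add (\lnot Z \land (X \lor X))):
            (\lnot Z \land (X \lor X)): α-rule — add \lnot Z, (X \lor X).
            × closes — contains both Z and \lnot Z.
          branch 2.1.2 (add X):
            ○ open, literals {W=0, X=1, Z=1}.
      branch 2.2 (add W):
        × closes — contains both W and \lnot W.
5 branches closed, 1 open.
Each open branch fixes some atoms; the unmentioned ones are free. Counting distinct full assignments: branch {W=0, X=1, Z=1} (Y) contributes 2 new. Total: 2.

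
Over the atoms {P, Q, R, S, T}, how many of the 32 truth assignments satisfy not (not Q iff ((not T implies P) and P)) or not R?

24

Initial set: {(not (not Q iff ((not T implies P) and P)) or not R)}.
(not (not Q iff ((not T implies P) and P)) or not R): β-rule — branch into not (not Q iff ((not T implies P) and P))  //  not R.
  branch 1 (add not (not Q iff ((not T implies P) and P))):
    not (not Q iff ((not T implies P) and P)): β-rule — branch into not Q, not ((not T implies P) and P)  //  not not Q, ((not T implies P) and P).
      branch 1.1 (add not Q, not ((not T implies P) and P)):
        not ((not T implies P) and P): β-rule — branch into not (not T implies P)  //  not P.
          branch 1.1.1 (add not (not T implies P)):
            not (not T implies P): α-rule — add not T, not P.
            ○ open, literals {P=0, Q=0, T=0}.
          branch 1.1.2 (add not P):
            ○ open, literals {P=0, Q=0}.
      branch 1.2 (add not not Q, ((not T implies P) and P)):
        ((not T implies P) and P): α-rule — add (not T implies P), P.
        (not T implies P): β-rule — branch into not not T  //  P.
          branch 1.2.1 (add not not T):
            ○ open, literals {P=1, Q=1, T=1}.
          branch 1.2.2 (add P):
            ○ open, literals {P=1, Q=1}.
  branch 2 (add not R):
    ○ open, literals {R=0}.
0 branches closed, 5 open.
Each open branch fixes some atoms; the unmentioned ones are free. Counting distinct full assignments: branch {P=0, Q=0, T=0} (R, S) contributes 4 new; branch {P=0, Q=0} (R, S, T) contributes 4 new; branch {P=1, Q=1, T=1} (R, S) contributes 4 new; branch {P=1, Q=1} (R, S, T) contributes 4 new; branch {R=0} (P, Q, S, T) contributes 8 new. Total: 24.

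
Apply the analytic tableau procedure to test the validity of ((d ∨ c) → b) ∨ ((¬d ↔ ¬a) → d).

Not valid

Assume the negation and expand:
Initial set: {F (((d ∨ c) → b) ∨ ((¬d ↔ ¬a) → d))}.
F (((d ∨ c) → b) ∨ ((¬d ↔ ¬a) → d)): α-rule — add F ((d ∨ c) → b), F ((¬d ↔ ¬a) → d).
F ((d ∨ c) → b): α-rule — add T (d ∨ c), F b.
F ((¬d ↔ ¬a) → d): α-rule — add T (¬d ↔ ¬a), F d.
T (d ∨ c): β-rule — branch into T d  //  T c.
  branch 1 (add T d):
    × closes — contains both d and ¬d.
  branch 2 (add T c):
    T (¬d ↔ ¬a): β-rule — branch into T ¬d, T ¬a  //  F ¬d, F ¬a.
      branch 2.1 (add T ¬d, T ¬a):
        ○ open, literals {a=false, b=false, c=true, d=false}.
      branch 2.2 (add F ¬d, F ¬a):
        × closes — contains both d and ¬d.
2 branches closed, 1 open.
An open branch gives a countermodel: a=false, b=false, c=true, d=false (unmentioned atoms arbitrary); under it the original formula is false.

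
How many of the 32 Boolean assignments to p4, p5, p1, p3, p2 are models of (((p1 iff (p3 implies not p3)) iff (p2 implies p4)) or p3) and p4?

12

Initial set: {((((p1 iff (p3 implies not p3)) iff (p2 implies p4)) or p3) and p4)}.
((((p1 iff (p3 implies not p3)) iff (p2 implies p4)) or p3) and p4): α-rule — add (((p1 iff (p3 implies not p3)) iff (p2 implies p4)) or p3), p4.
(((p1 iff (p3 implies not p3)) iff (p2 implies p4)) or p3): β-rule — branch into ((p1 iff (p3 implies not p3)) iff (p2 implies p4))  //  p3.
  branch 1 (add ((p1 iff (p3 implies not p3)) iff (p2 implies p4))):
    ((p1 iff (p3 implies not p3)) iff (p2 implies p4)): β-rule — branch into (p1 iff (p3 implies not p3)), (p2 implies p4)  //  not (p1 iff (p3 implies not p3)), not (p2 implies p4).
      branch 1.1 (add (p1 iff (p3 implies not p3)), (p2 implies p4)):
        (p1 iff (p3 implies not p3)): β-rule — branch into p1, (p3 implies not p3)  //  not p1, not (p3 implies not p3).
          branch 1.1.1 (add p1, (p3 implies not p3)):
            (p2 implies p4): β-rule — branch into not p2  //  p4.
              branch 1.1.1.1 (add not p2):
                (p3 implies not p3): β-rule — branch into not p3  //  not p3.
                  branch 1.1.1.1.1 (add not p3):
                    ○ open, literals {p1=1, p2=0, p3=0, p4=1}.
                  branch 1.1.1.1.2 (add not p3):
                    ○ open, literals {p1=1, p2=0, p3=0, p4=1}.
              branch 1.1.1.2 (add p4):
                (p3 implies not p3): β-rule — branch into not p3  //  not p3.
                  branch 1.1.1.2.1 (add not p3):
                    ○ open, literals {p1=1, p3=0, p4=1}.
                  branch 1.1.1.2.2 (add not p3):
                    ○ open, literals {p1=1, p3=0, p4=1}.
          branch 1.1.2 (add not p1, not (p3 implies not p3)):
            not (p3 implies not p3): α-rule — add p3, not not p3.
            (p2 implies p4): β-rule — branch into not p2  //  p4.
              branch 1.1.2.1 (add not p2):
                ○ open, literals {p1=0, p2=0, p3=1, p4=1}.
              branch 1.1.2.2 (add p4):
                ○ open, literals {p1=0, p3=1, p4=1}.
      branch 1.2 (add not (p1 iff (p3 implies not p3)), not (p2 implies p4)):
        not (p2 implies p4): α-rule — add p2, not p4.
        × closes — contains both p4 and not p4.
  branch 2 (add p3):
    ○ open, literals {p3=1, p4=1}.
1 branch closed, 7 open.
Each open branch fixes some atoms; the unmentioned ones are free. Counting distinct full assignments: branch {p1=1, p2=0, p3=0, p4=1} (p5) contributes 2 new; branch {p1=1, p2=0, p3=0, p4=1} (p5) contributes 0 new; branch {p1=1, p3=0, p4=1} (p5, p2) contributes 2 new; branch {p1=1, p3=0, p4=1} (p5, p2) contributes 0 new; branch {p1=0, p2=0, p3=1, p4=1} (p5) contributes 2 new; branch {p1=0, p3=1, p4=1} (p5, p2) contributes 2 new; branch {p3=1, p4=1} (p5, p1, p2) contributes 4 new. Total: 12.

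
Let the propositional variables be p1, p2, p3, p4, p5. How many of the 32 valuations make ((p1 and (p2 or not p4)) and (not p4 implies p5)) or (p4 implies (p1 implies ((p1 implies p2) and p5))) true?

28

Initial set: {T (((p1 and (p2 or not p4)) and (not p4 implies p5)) or (p4 implies (p1 implies ((p1 implies p2) and p5))))}.
T (((p1 and (p2 or not p4)) and (not p4 implies p5)) or (p4 implies (p1 implies ((p1 implies p2) and p5)))): β-rule — branch into T ((p1 and (p2 or not p4)) and (not p4 implies p5))  //  T (p4 implies (p1 implies ((p1 implies p2) and p5))).
  branch 1 (add T ((p1 and (p2 or not p4)) and (not p4 implies p5))):
    T ((p1 and (p2 or not p4)) and (not p4 implies p5)): α-rule — add T (p1 and (p2 or not p4)), T (not p4 implies p5).
    T (p1 and (p2 or not p4)): α-rule — add T p1, T (p2 or not p4).
    T (not p4 implies p5): β-rule — branch into F not p4  //  T p5.
      branch 1.1 (add F not p4):
        T (p2 or not p4): β-rule — branch into T p2  //  T not p4.
          branch 1.1.1 (add T p2):
            ○ open, literals {p1=1, p2=1, p4=1}.
          branch 1.1.2 (add T not p4):
            × closes — contains both p4 and not p4.
      branch 1.2 (add T p5):
        T (p2 or not p4): β-rule — branch into T p2  //  T not p4.
          branch 1.2.1 (add T p2):
            ○ open, literals {p1=1, p2=1, p5=1}.
          branch 1.2.2 (add T not p4):
            ○ open, literals {p1=1, p4=0, p5=1}.
  branch 2 (add T (p4 implies (p1 implies ((p1 implies p2) and p5)))):
    T (p4 implies (p1 implies ((p1 implies p2) and p5))): β-rule — branch into F p4  //  T (p1 implies ((p1 implies p2) and p5)).
      branch 2.1 (add F p4):
        ○ open, literals {p4=0}.
      branch 2.2 (add T (p1 implies ((p1 implies p2) and p5))):
        T (p1 implies ((p1 implies p2) and p5)): β-rule — branch into F p1  //  T ((p1 implies p2) and p5).
          branch 2.2.1 (add F p1):
            ○ open, literals {p1=0}.
          branch 2.2.2 (add T ((p1 implies p2) and p5)):
            T ((p1 implies p2) and p5): α-rule — add T (p1 implies p2), T p5.
            T (p1 implies p2): β-rule — branch into F p1  //  T p2.
              branch 2.2.2.1 (add F p1):
                ○ open, literals {p1=0, p5=1}.
              branch 2.2.2.2 (add T p2):
                ○ open, literals {p2=1, p5=1}.
1 branch closed, 7 open.
Each open branch fixes some atoms; the unmentioned ones are free. Counting distinct full assignments: branch {p1=1, p2=1, p4=1} (p3, p5) contributes 4 new; branch {p1=1, p2=1, p5=1} (p3, p4) contributes 2 new; branch {p1=1, p4=0, p5=1} (p2, p3) contributes 2 new; branch {p4=0} (p1, p2, p3, p5) contributes 12 new; branch {p1=0} (p2, p3, p4, p5) contributes 8 new; branch {p1=0, p5=1} (p2, p3, p4) contributes 0 new; branch {p2=1, p5=1} (p1, p3, p4) contributes 0 new. Total: 28.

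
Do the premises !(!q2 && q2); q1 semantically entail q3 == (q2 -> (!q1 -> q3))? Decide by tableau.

No

Initial set: {T !(!q2 && q2); T q1; F (q3 == (q2 -> (!q1 -> q3)))}.
T !(!q2 && q2): β-rule — branch into F !q2  //  F q2.
  branch 1 (add F !q2):
    F (q3 == (q2 -> (!q1 -> q3))): β-rule — branch into T q3, F (q2 -> (!q1 -> q3))  //  F q3, T (q2 -> (!q1 -> q3)).
      branch 1.1 (add T q3, F (q2 -> (!q1 -> q3))):
        F (q2 -> (!q1 -> q3)): α-rule — add T q2, F (!q1 -> q3).
        F (!q1 -> q3): α-rule — add T !q1, F q3.
        × closes — contains both q1 and !q1.
      branch 1.2 (add F q3, T (q2 -> (!q1 -> q3))):
        T (q2 -> (!q1 -> q3)): β-rule — branch into F q2  //  T (!q1 -> q3).
          branch 1.2.1 (add F q2):
            × closes — contains both q2 and !q2.
          branch 1.2.2 (add T (!q1 -> q3)):
            T (!q1 -> q3): β-rule — branch into F !q1  //  T q3.
              branch 1.2.2.1 (add F !q1):
                ○ open, literals {q1=1, q2=1, q3=0}.
              branch 1.2.2.2 (add T q3):
                × closes — contains both q3 and !q3.
  branch 2 (add F q2):
    F (q3 == (q2 -> (!q1 -> q3))): β-rule — branch into T q3, F (q2 -> (!q1 -> q3))  //  F q3, T (q2 -> (!q1 -> q3)).
      branch 2.1 (add T q3, F (q2 -> (!q1 -> q3))):
        F (q2 -> (!q1 -> q3)): α-rule — add T q2, F (!q1 -> q3).
        × closes — contains both q2 and !q2.
      branch 2.2 (add F q3, T (q2 -> (!q1 -> q3))):
        T (q2 -> (!q1 -> q3)): β-rule — branch into F q2  //  T (!q1 -> q3).
          branch 2.2.1 (add F q2):
            ○ open, literals {q1=1, q2=0, q3=0}.
          branch 2.2.2 (add T (!q1 -> q3)):
            T (!q1 -> q3): β-rule — branch into F !q1  //  T q3.
              branch 2.2.2.1 (add F !q1):
                ○ open, literals {q1=1, q2=0, q3=0}.
              branch 2.2.2.2 (add T q3):
                × closes — contains both q3 and !q3.
5 branches closed, 3 open.
An open branch gives a countermodel: q1=1, q2=1, q3=0 (unmentioned atoms arbitrary); the premises hold there but the conclusion fails.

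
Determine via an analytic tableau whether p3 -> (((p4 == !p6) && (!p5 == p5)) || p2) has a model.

Initial set: {(p3 -> (((p4 == !p6) && (!p5 == p5)) || p2))}.
(p3 -> (((p4 == !p6) && (!p5 == p5)) || p2)): β-rule — branch into !p3  //  (((p4 == !p6) && (!p5 == p5)) || p2).
  branch 1 (add !p3):
    ○ open, literals {p3=false}.
  branch 2 (add (((p4 == !p6) && (!p5 == p5)) || p2)):
    (((p4 == !p6) && (!p5 == p5)) || p2): β-rule — branch into ((p4 == !p6) && (!p5 == p5))  //  p2.
      branch 2.1 (add ((p4 == !p6) && (!p5 == p5))):
        ((p4 == !p6) && (!p5 == p5)): α-rule — add (p4 == !p6), (!p5 == p5).
        (p4 == !p6): β-rule — branch into p4, !p6  //  !p4, !!p6.
          branch 2.1.1 (add p4, !p6):
            (!p5 == p5): β-rule — branch into !p5, p5  //  !!p5, !p5.
              branch 2.1.1.1 (add !p5, p5):
                × closes — contains both p5 and !p5.
              branch 2.1.1.2 (add !!p5, !p5):
                × closes — contains both p5 and !p5.
          branch 2.1.2 (add !p4, !!p6):
            (!p5 == p5): β-rule — branch into !p5, p5  //  !!p5, !p5.
              branch 2.1.2.1 (add !p5, p5):
                × closes — contains both p5 and !p5.
              branch 2.1.2.2 (add !!p5, !p5):
                × closes — contains both p5 and !p5.
      branch 2.2 (add p2):
        ○ open, literals {p2=true}.
4 branches closed, 2 open.
An open branch gives a satisfying assignment: p3=false.

Satisfiable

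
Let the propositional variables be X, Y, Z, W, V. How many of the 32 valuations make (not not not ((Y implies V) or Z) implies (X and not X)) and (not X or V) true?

22

Initial set: {T ((not not not ((Y implies V) or Z) implies (X and not X)) and (not X or V))}.
T ((not not not ((Y implies V) or Z) implies (X and not X)) and (not X or V)): α-rule — add T (not not not ((Y implies V) or Z) implies (X and not X)), T (not X or V).
T (not not not ((Y implies V) or Z) implies (X and not X)): β-rule — branch into F not not not ((Y implies V) or Z)  //  T (X and not X).
  branch 1 (add F not not not ((Y implies V) or Z)):
    F not not not ((Y implies V) or Z): drop double negation, giving F not ((Y implies V) or Z).
    T (not X or V): β-rule — branch into T not X  //  T V.
      branch 1.1 (add T not X):
        F not ((Y implies V) or Z): β-rule — branch into T (Y implies V)  //  T Z.
          branch 1.1.1 (add T (Y implies V)):
            T (Y implies V): β-rule — branch into F Y  //  T V.
              branch 1.1.1.1 (add F Y):
                ○ open, literals {X=0, Y=0}.
              branch 1.1.1.2 (add T V):
                ○ open, literals {V=1, X=0}.
          branch 1.1.2 (add T Z):
            ○ open, literals {X=0, Z=1}.
      branch 1.2 (add T V):
        F not ((Y implies V) or Z): β-rule — branch into T (Y implies V)  //  T Z.
          branch 1.2.1 (add T (Y implies V)):
            T (Y implies V): β-rule — branch into F Y  //  T V.
              branch 1.2.1.1 (add F Y):
                ○ open, literals {V=1, Y=0}.
              branch 1.2.1.2 (add T V):
                ○ open, literals {V=1}.
          branch 1.2.2 (add T Z):
            ○ open, literals {V=1, Z=1}.
  branch 2 (add T (X and not X)):
    T (X and not X): α-rule — add T X, T not X.
    × closes — contains both X and not X.
1 branch closed, 6 open.
Each open branch fixes some atoms; the unmentioned ones are free. Counting distinct full assignments: branch {X=0, Y=0} (Z, W, V) contributes 8 new; branch {V=1, X=0} (Y, Z, W) contributes 4 new; branch {X=0, Z=1} (Y, W, V) contributes 2 new; branch {V=1, Y=0} (X, Z, W) contributes 4 new; branch {V=1} (X, Y, Z, W) contributes 4 new; branch {V=1, Z=1} (X, Y, W) contributes 0 new. Total: 22.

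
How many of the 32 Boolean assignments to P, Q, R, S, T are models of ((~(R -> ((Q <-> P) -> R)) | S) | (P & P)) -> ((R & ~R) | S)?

Initial set: {(((~(R -> ((Q <-> P) -> R)) | S) | (P & P)) -> ((R & ~R) | S))}.
(((~(R -> ((Q <-> P) -> R)) | S) | (P & P)) -> ((R & ~R) | S)): β-rule — branch into ~((~(R -> ((Q <-> P) -> R)) | S) | (P & P))  //  ((R & ~R) | S).
  branch 1 (add ~((~(R -> ((Q <-> P) -> R)) | S) | (P & P))):
    ~((~(R -> ((Q <-> P) -> R)) | S) | (P & P)): α-rule — add ~(~(R -> ((Q <-> P) -> R)) | S), ~(P & P).
    ~(~(R -> ((Q <-> P) -> R)) | S): α-rule — add ~~(R -> ((Q <-> P) -> R)), ~S.
    ~(P & P): β-rule — branch into ~P  //  ~P.
      branch 1.1 (add ~P):
        ~~(R -> ((Q <-> P) -> R)): β-rule — branch into ~R  //  ((Q <-> P) -> R).
          branch 1.1.1 (add ~R):
            ○ open, literals {P=false, R=false, S=false}.
          branch 1.1.2 (add ((Q <-> P) -> R)):
            ((Q <-> P) -> R): β-rule — branch into ~(Q <-> P)  //  R.
              branch 1.1.2.1 (add ~(Q <-> P)):
                ~(Q <-> P): β-rule — branch into Q, ~P  //  ~Q, P.
                  branch 1.1.2.1.1 (add Q, ~P):
                    ○ open, literals {P=false, Q=true, S=false}.
                  branch 1.1.2.1.2 (add ~Q, P):
                    × closes — contains both P and ~P.
              branch 1.1.2.2 (add R):
                ○ open, literals {P=false, R=true, S=false}.
      branch 1.2 (add ~P):
        ~~(R -> ((Q <-> P) -> R)): β-rule — branch into ~R  //  ((Q <-> P) -> R).
          branch 1.2.1 (add ~R):
            ○ open, literals {P=false, R=false, S=false}.
          branch 1.2.2 (add ((Q <-> P) -> R)):
            ((Q <-> P) -> R): β-rule — branch into ~(Q <-> P)  //  R.
              branch 1.2.2.1 (add ~(Q <-> P)):
                ~(Q <-> P): β-rule — branch into Q, ~P  //  ~Q, P.
                  branch 1.2.2.1.1 (add Q, ~P):
                    ○ open, literals {P=false, Q=true, S=false}.
                  branch 1.2.2.1.2 (add ~Q, P):
                    × closes — contains both P and ~P.
              branch 1.2.2.2 (add R):
                ○ open, literals {P=false, R=true, S=false}.
  branch 2 (add ((R & ~R) | S)):
    ((R & ~R) | S): β-rule — branch into (R & ~R)  //  S.
      branch 2.1 (add (R & ~R)):
        (R & ~R): α-rule — add R, ~R.
        × closes — contains both R and ~R.
      branch 2.2 (add S):
        ○ open, literals {S=true}.
3 branches closed, 7 open.
Each open branch fixes some atoms; the unmentioned ones are free. Counting distinct full assignments: branch {P=false, R=false, S=false} (Q, T) contributes 4 new; branch {P=false, Q=true, S=false} (R, T) contributes 2 new; branch {P=false, R=true, S=false} (Q, T) contributes 2 new; branch {P=false, R=false, S=false} (Q, T) contributes 0 new; branch {P=false, Q=true, S=false} (R, T) contributes 0 new; branch {P=false, R=true, S=false} (Q, T) contributes 0 new; branch {S=true} (P, Q, R, T) contributes 16 new. Total: 24.

24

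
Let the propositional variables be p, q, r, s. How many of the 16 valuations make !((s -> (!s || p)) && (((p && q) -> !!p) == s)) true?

Initial set: {!((s -> (!s || p)) && (((p && q) -> !!p) == s))}.
!((s -> (!s || p)) && (((p && q) -> !!p) == s)): β-rule — branch into !(s -> (!s || p))  //  !(((p && q) -> !!p) == s).
  branch 1 (add !(s -> (!s || p))):
    !(s -> (!s || p)): α-rule — add s, !(!s || p).
    !(!s || p): α-rule — add !!s, !p.
    ○ open, literals {p=0, s=1}.
  branch 2 (add !(((p && q) -> !!p) == s)):
    !(((p && q) -> !!p) == s): β-rule — branch into ((p && q) -> !!p), !s  //  !((p && q) -> !!p), s.
      branch 2.1 (add ((p && q) -> !!p), !s):
        ((p && q) -> !!p): β-rule — branch into !(p && q)  //  !!p.
          branch 2.1.1 (add !(p && q)):
            !(p && q): β-rule — branch into !p  //  !q.
              branch 2.1.1.1 (add !p):
                ○ open, literals {p=0, s=0}.
              branch 2.1.1.2 (add !q):
                ○ open, literals {q=0, s=0}.
          branch 2.1.2 (add !!p):
            !!p: drop double negation, giving p.
            ○ open, literals {p=1, s=0}.
      branch 2.2 (add !((p && q) -> !!p), s):
        !((p && q) -> !!p): α-rule — add (p && q), !!!p.
        (p && q): α-rule — add p, q.
        !!!p: drop double negation, giving !p.
        × closes — contains both p and !p.
1 branch closed, 4 open.
Each open branch fixes some atoms; the unmentioned ones are free. Counting distinct full assignments: branch {p=0, s=1} (q, r) contributes 4 new; branch {p=0, s=0} (q, r) contributes 4 new; branch {q=0, s=0} (p, r) contributes 2 new; branch {p=1, s=0} (q, r) contributes 2 new. Total: 12.

12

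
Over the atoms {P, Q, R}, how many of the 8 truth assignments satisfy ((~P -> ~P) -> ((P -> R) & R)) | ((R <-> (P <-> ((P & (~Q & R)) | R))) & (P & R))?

4

Initial set: {(((~P -> ~P) -> ((P -> R) & R)) | ((R <-> (P <-> ((P & (~Q & R)) | R))) & (P & R)))}.
(((~P -> ~P) -> ((P -> R) & R)) | ((R <-> (P <-> ((P & (~Q & R)) | R))) & (P & R))): β-rule — branch into ((~P -> ~P) -> ((P -> R) & R))  //  ((R <-> (P <-> ((P & (~Q & R)) | R))) & (P & R)).
  branch 1 (add ((~P -> ~P) -> ((P -> R) & R))):
    ((~P -> ~P) -> ((P -> R) & R)): β-rule — branch into ~(~P -> ~P)  //  ((P -> R) & R).
      branch 1.1 (add ~(~P -> ~P)):
        ~(~P -> ~P): α-rule — add ~P, ~~P.
        × closes — contains both P and ~P.
      branch 1.2 (add ((P -> R) & R)):
        ((P -> R) & R): α-rule — add (P -> R), R.
        (P -> R): β-rule — branch into ~P  //  R.
          branch 1.2.1 (add ~P):
            ○ open, literals {P=false, R=true}.
          branch 1.2.2 (add R):
            ○ open, literals {R=true}.
  branch 2 (add ((R <-> (P <-> ((P & (~Q & R)) | R))) & (P & R))):
    ((R <-> (P <-> ((P & (~Q & R)) | R))) & (P & R)): α-rule — add (R <-> (P <-> ((P & (~Q & R)) | R))), (P & R).
    (P & R): α-rule — add P, R.
    (R <-> (P <-> ((P & (~Q & R)) | R))): β-rule — branch into R, (P <-> ((P & (~Q & R)) | R))  //  ~R, ~(P <-> ((P & (~Q & R)) | R)).
      branch 2.1 (add R, (P <-> ((P & (~Q & R)) | R))):
        (P <-> ((P & (~Q & R)) | R)): β-rule — branch into P, ((P & (~Q & R)) | R)  //  ~P, ~((P & (~Q & R)) | R).
          branch 2.1.1 (add P, ((P & (~Q & R)) | R)):
            ((P & (~Q & R)) | R): β-rule — branch into (P & (~Q & R))  //  R.
              branch 2.1.1.1 (add (P & (~Q & R))):
                (P & (~Q & R)): α-rule — add P, (~Q & R).
                (~Q & R): α-rule — add ~Q, R.
                ○ open, literals {P=true, Q=false, R=true}.
              branch 2.1.1.2 (add R):
                ○ open, literals {P=true, R=true}.
          branch 2.1.2 (add ~P, ~((P & (~Q & R)) | R)):
            × closes — contains both P and ~P.
      branch 2.2 (add ~R, ~(P <-> ((P & (~Q & R)) | R))):
        × closes — contains both R and ~R.
3 branches closed, 4 open.
Each open branch fixes some atoms; the unmentioned ones are free. Counting distinct full assignments: branch {P=false, R=true} (Q) contributes 2 new; branch {R=true} (P, Q) contributes 2 new; branch {P=true, Q=false, R=true} (none free) contributes 0 new; branch {P=true, R=true} (Q) contributes 0 new. Total: 4.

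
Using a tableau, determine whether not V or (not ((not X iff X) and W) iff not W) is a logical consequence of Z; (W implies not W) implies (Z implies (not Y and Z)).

Initial set: {Z; ((W implies not W) implies (Z implies (not Y and Z))); not (not V or (not ((not X iff X) and W) iff not W))}.
not (not V or (not ((not X iff X) and W) iff not W)): α-rule — add not not V, not (not ((not X iff X) and W) iff not W).
((W implies not W) implies (Z implies (not Y and Z))): β-rule — branch into not (W implies not W)  //  (Z implies (not Y and Z)).
  branch 1 (add not (W implies not W)):
    not (W implies not W): α-rule — add W, not not W.
    not (not ((not X iff X) and W) iff not W): β-rule — branch into not ((not X iff X) and W), not not W  //  not not ((not X iff X) and W), not W.
      branch 1.1 (add not ((not X iff X) and W), not not W):
        not ((not X iff X) and W): β-rule — branch into not (not X iff X)  //  not W.
          branch 1.1.1 (add not (not X iff X)):
            not (not X iff X): β-rule — branch into not X, not X  //  not not X, X.
              branch 1.1.1.1 (add not X, not X):
                ○ open, literals {V=1, W=1, X=0, Z=1}.
              branch 1.1.1.2 (add not not X, X):
                ○ open, literals {V=1, W=1, X=1, Z=1}.
          branch 1.1.2 (add not W):
            × closes — contains both W and not W.
      branch 1.2 (add not not ((not X iff X) and W), not W):
        × closes — contains both W and not W.
  branch 2 (add (Z implies (not Y and Z))):
    not (not ((not X iff X) and W) iff not W): β-rule — branch into not ((not X iff X) and W), not not W  //  not not ((not X iff X) and W), not W.
      branch 2.1 (add not ((not X iff X) and W), not not W):
        (Z implies (not Y and Z)): β-rule — branch into not Z  //  (not Y and Z).
          branch 2.1.1 (add not Z):
            × closes — contains both Z and not Z.
          branch 2.1.2 (add (not Y and Z)):
            (not Y and Z): α-rule — add not Y, Z.
            not ((not X iff X) and W): β-rule — branch into not (not X iff X)  //  not W.
              branch 2.1.2.1 (add not (not X iff X)):
                not (not X iff X): β-rule — branch into not X, not X  //  not not X, X.
                  branch 2.1.2.1.1 (add not X, not X):
                    ○ open, literals {V=1, W=1, X=0, Y=0, Z=1}.
                  branch 2.1.2.1.2 (add not not X, X):
                    ○ open, literals {V=1, W=1, X=1, Y=0, Z=1}.
              branch 2.1.2.2 (add not W):
                × closes — contains both W and not W.
      branch 2.2 (add not not ((not X iff X) and W), not W):
        not not ((not X iff X) and W): α-rule — add (not X iff X), W.
        × closes — contains both W and not W.
5 branches closed, 4 open.
An open branch gives a countermodel: V=1, W=1, X=0, Z=1 (unmentioned atoms arbitrary); the premises hold there but the conclusion fails.

No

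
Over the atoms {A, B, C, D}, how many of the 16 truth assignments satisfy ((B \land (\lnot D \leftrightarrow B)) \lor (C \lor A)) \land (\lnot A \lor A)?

13

Initial set: {T (((B \land (\lnot D \leftrightarrow B)) \lor (C \lor A)) \land (\lnot A \lor A))}.
T (((B \land (\lnot D \leftrightarrow B)) \lor (C \lor A)) \land (\lnot A \lor A)): α-rule — add T ((B \land (\lnot D \leftrightarrow B)) \lor (C \lor A)), T (\lnot A \lor A).
T ((B \land (\lnot D \leftrightarrow B)) \lor (C \lor A)): β-rule — branch into T (B \land (\lnot D \leftrightarrow B))  //  T (C \lor A).
  branch 1 (add T (B \land (\lnot D \leftrightarrow B))):
    T (B \land (\lnot D \leftrightarrow B)): α-rule — add T B, T (\lnot D \leftrightarrow B).
    T (\lnot A \lor A): β-rule — branch into T \lnot A  //  T A.
      branch 1.1 (add T \lnot A):
        T (\lnot D \leftrightarrow B): β-rule — branch into T \lnot D, T B  //  F \lnot D, F B.
          branch 1.1.1 (add T \lnot D, T B):
            ○ open, literals {A=F, B=T, D=F}.
          branch 1.1.2 (add F \lnot D, F B):
            × closes — contains both B and \lnot B.
      branch 1.2 (add T A):
        T (\lnot D \leftrightarrow B): β-rule — branch into T \lnot D, T B  //  F \lnot D, F B.
          branch 1.2.1 (add T \lnot D, T B):
            ○ open, literals {A=T, B=T, D=F}.
          branch 1.2.2 (add F \lnot D, F B):
            × closes — contains both B and \lnot B.
  branch 2 (add T (C \lor A)):
    T (\lnot A \lor A): β-rule — branch into T \lnot A  //  T A.
      branch 2.1 (add T \lnot A):
        T (C \lor A): β-rule — branch into T C  //  T A.
          branch 2.1.1 (add T C):
            ○ open, literals {A=F, C=T}.
          branch 2.1.2 (add T A):
            × closes — contains both A and \lnot A.
      branch 2.2 (add T A):
        T (C \lor A): β-rule — branch into T C  //  T A.
          branch 2.2.1 (add T C):
            ○ open, literals {A=T, C=T}.
          branch 2.2.2 (add T A):
            ○ open, literals {A=T}.
3 branches closed, 5 open.
Each open branch fixes some atoms; the unmentioned ones are free. Counting distinct full assignments: branch {A=F, B=T, D=F} (C) contributes 2 new; branch {A=T, B=T, D=F} (C) contributes 2 new; branch {A=F, C=T} (B, D) contributes 3 new; branch {A=T, C=T} (B, D) contributes 3 new; branch {A=T} (B, C, D) contributes 3 new. Total: 13.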